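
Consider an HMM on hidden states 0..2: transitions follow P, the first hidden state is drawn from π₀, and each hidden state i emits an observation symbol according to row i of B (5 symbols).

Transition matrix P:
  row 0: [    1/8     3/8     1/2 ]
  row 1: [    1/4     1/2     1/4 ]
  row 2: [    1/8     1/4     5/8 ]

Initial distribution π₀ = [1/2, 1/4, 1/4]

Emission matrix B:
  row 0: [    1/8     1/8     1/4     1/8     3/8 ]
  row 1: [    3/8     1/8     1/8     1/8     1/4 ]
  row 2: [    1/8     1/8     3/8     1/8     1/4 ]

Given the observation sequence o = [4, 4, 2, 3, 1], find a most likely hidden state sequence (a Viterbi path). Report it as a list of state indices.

path = [0, 2, 2, 2, 2]

t=0: δ = [1.875e-01, 6.250e-02, 6.250e-02]  (obs o_0=4)
t=1: δ = [8.789e-03, 1.758e-02, 2.344e-02]  ψ = [0, 0, 0]  (obs o_1=4)
t=2: δ = [1.099e-03, 1.099e-03, 5.493e-03]  ψ = [1, 1, 2]  (obs o_2=2)
t=3: δ = [8.583e-05, 1.717e-04, 4.292e-04]  ψ = [2, 2, 2]  (obs o_3=3)
t=4: δ = [6.706e-06, 1.341e-05, 3.353e-05]  ψ = [2, 2, 2]  (obs o_4=1)
backtrack: best end state = 2; path = [0, 2, 2, 2, 2]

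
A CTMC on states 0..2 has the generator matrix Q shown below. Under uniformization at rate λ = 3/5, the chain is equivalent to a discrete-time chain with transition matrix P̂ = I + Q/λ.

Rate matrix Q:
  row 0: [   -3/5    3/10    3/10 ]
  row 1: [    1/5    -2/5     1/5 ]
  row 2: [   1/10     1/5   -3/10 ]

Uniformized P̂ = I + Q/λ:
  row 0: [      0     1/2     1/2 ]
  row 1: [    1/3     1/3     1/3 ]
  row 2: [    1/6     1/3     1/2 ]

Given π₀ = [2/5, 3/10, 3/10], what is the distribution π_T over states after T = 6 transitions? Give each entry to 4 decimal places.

π = [0.1952, 0.3658, 0.4390]

t=0: π = [0.4000, 0.3000, 0.3000]
t=1: π = [0.1500, 0.4000, 0.4500]
t=2: π = [0.2083, 0.3583, 0.4333]
t=3: π = [0.1917, 0.3681, 0.4403]
t=4: π = [0.1961, 0.3653, 0.4387]
t=5: π = [0.1949, 0.3660, 0.4391]
t=6: π = [0.1952, 0.3658, 0.4390]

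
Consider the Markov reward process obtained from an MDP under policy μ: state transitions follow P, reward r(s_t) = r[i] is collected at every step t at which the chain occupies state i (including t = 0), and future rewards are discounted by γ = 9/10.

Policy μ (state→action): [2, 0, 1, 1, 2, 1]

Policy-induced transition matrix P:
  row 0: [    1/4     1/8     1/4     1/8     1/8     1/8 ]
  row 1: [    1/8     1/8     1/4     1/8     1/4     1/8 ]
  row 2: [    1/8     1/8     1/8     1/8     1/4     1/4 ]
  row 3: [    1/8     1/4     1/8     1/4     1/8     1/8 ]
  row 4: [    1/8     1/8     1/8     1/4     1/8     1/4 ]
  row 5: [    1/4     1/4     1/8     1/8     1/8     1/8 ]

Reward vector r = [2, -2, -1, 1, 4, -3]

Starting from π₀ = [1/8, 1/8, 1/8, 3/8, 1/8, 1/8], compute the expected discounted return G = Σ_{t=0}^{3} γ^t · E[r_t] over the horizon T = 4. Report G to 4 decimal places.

G = 0.7481

t=0: π = [0.1250, 0.1250, 0.1250, 0.3750, 0.1250, 0.1250], E[r] = 0.3750, γ^t·E[r] = 0.375000, running G = 0.375000
t=1: π = [0.1563, 0.1875, 0.1563, 0.1875, 0.1563, 0.1563], E[r] = 0.1250, γ^t·E[r] = 0.112500, running G = 0.487500
t=2: π = [0.1641, 0.1680, 0.1680, 0.1680, 0.1680, 0.1641], E[r] = 0.1719, γ^t·E[r] = 0.139219, running G = 0.626719
t=3: π = [0.1660, 0.1665, 0.1665, 0.1670, 0.1670, 0.1670], E[r] = 0.1665, γ^t·E[r] = 0.121381, running G = 0.748100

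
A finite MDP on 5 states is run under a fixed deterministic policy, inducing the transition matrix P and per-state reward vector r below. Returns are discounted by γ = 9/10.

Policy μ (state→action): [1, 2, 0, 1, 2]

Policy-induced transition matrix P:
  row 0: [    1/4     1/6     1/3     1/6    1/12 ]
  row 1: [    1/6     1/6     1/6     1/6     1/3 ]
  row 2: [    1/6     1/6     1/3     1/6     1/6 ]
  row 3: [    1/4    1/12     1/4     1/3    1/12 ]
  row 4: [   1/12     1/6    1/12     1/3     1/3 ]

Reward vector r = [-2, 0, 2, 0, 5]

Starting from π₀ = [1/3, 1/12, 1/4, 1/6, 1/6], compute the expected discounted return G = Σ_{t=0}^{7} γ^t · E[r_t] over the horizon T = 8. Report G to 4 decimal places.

G = 5.5181

t=0: π = [0.3333, 0.0833, 0.2500, 0.1667, 0.1667], E[r] = 0.6667, γ^t·E[r] = 0.666667, running G = 0.666667
t=1: π = [0.1944, 0.1528, 0.2639, 0.2222, 0.1667], E[r] = 0.9722, γ^t·E[r] = 0.875000, running G = 1.541667
t=2: π = [0.1875, 0.1481, 0.2477, 0.2315, 0.1852], E[r] = 1.0463, γ^t·E[r] = 0.847500, running G = 2.389167
t=3: π = [0.1861, 0.1474, 0.2431, 0.2361, 0.1873], E[r] = 1.0503, γ^t·E[r] = 0.765703, running G = 3.154870
t=4: π = [0.1862, 0.1470, 0.2423, 0.2372, 0.1873], E[r] = 1.0483, γ^t·E[r] = 0.687814, running G = 3.842684
t=5: π = [0.1864, 0.1469, 0.2423, 0.2374, 0.1871], E[r] = 1.0472, γ^t·E[r] = 0.618373, running G = 4.461058
t=6: π = [0.1864, 0.1469, 0.2423, 0.2374, 0.1870], E[r] = 1.0469, γ^t·E[r] = 0.556360, running G = 5.017418
t=7: π = [0.1864, 0.1469, 0.2423, 0.2374, 0.1870], E[r] = 1.0468, γ^t·E[r] = 0.500693, running G = 5.518111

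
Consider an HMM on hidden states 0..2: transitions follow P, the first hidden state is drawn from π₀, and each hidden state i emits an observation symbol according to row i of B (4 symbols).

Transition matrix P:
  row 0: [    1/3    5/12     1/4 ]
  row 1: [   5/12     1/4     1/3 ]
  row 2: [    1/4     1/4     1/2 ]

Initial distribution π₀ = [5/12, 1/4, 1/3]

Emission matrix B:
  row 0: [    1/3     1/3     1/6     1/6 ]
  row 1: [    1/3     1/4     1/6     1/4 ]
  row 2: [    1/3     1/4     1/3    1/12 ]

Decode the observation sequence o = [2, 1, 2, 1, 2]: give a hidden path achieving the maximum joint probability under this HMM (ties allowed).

t=0: δ = [6.944e-02, 4.167e-02, 1.111e-01]  (obs o_0=2)
t=1: δ = [9.259e-03, 7.234e-03, 1.389e-02]  ψ = [2, 0, 2]  (obs o_1=1)
t=2: δ = [5.787e-04, 6.430e-04, 2.315e-03]  ψ = [2, 0, 2]  (obs o_2=2)
t=3: δ = [1.929e-04, 1.447e-04, 2.894e-04]  ψ = [2, 2, 2]  (obs o_3=1)
t=4: δ = [1.206e-05, 1.340e-05, 4.823e-05]  ψ = [2, 0, 2]  (obs o_4=2)
backtrack: best end state = 2; path = [2, 2, 2, 2, 2]

path = [2, 2, 2, 2, 2]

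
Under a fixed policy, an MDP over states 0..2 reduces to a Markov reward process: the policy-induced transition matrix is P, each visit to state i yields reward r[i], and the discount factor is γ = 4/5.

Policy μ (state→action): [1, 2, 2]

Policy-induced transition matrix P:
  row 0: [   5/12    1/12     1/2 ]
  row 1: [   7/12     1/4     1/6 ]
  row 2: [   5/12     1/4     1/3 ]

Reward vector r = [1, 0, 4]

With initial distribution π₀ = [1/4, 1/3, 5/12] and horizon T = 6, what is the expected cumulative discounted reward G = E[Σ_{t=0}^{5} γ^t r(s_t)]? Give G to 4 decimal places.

G = 7.0223

t=0: π = [0.2500, 0.3333, 0.4167], E[r] = 1.9167, γ^t·E[r] = 1.916667, running G = 1.916667
t=1: π = [0.4722, 0.2083, 0.3194], E[r] = 1.7500, γ^t·E[r] = 1.400000, running G = 3.316667
t=2: π = [0.4514, 0.1713, 0.3773], E[r] = 1.9606, γ^t·E[r] = 1.254815, running G = 4.571481
t=3: π = [0.4452, 0.1748, 0.3800], E[r] = 1.9653, γ^t·E[r] = 1.006222, running G = 5.577704
t=4: π = [0.4458, 0.1758, 0.3784], E[r] = 1.9594, γ^t·E[r] = 0.802581, running G = 6.380285
t=5: π = [0.4460, 0.1757, 0.3783], E[r] = 1.9593, γ^t·E[r] = 0.642023, running G = 7.022307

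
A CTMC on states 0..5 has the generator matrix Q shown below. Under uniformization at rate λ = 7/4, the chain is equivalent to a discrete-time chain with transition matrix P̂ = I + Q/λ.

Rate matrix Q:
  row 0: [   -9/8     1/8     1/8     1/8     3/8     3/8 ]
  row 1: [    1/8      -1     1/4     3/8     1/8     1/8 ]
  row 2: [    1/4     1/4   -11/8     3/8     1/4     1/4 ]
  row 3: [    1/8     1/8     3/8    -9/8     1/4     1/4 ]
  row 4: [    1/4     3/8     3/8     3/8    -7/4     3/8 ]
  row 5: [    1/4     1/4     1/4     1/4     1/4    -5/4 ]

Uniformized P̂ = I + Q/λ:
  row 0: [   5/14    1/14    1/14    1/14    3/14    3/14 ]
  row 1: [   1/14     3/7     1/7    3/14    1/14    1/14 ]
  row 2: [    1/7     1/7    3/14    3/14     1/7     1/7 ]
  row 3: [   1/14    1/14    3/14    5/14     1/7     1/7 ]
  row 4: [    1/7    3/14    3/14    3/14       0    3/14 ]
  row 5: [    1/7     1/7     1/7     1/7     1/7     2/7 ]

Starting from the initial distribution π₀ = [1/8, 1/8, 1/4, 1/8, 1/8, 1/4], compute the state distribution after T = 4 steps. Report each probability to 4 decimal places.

π = [0.1469, 0.1765, 0.1681, 0.2107, 0.1232, 0.1746]

t=0: π = [0.1250, 0.1250, 0.2500, 0.1250, 0.1250, 0.2500]
t=1: π = [0.1518, 0.1696, 0.1696, 0.1964, 0.1250, 0.1875]
t=2: π = [0.1492, 0.1754, 0.1671, 0.2073, 0.1237, 0.1773]
t=3: π = [0.1475, 0.1763, 0.1678, 0.2099, 0.1233, 0.1752]
t=4: π = [0.1469, 0.1765, 0.1681, 0.2107, 0.1232, 0.1746]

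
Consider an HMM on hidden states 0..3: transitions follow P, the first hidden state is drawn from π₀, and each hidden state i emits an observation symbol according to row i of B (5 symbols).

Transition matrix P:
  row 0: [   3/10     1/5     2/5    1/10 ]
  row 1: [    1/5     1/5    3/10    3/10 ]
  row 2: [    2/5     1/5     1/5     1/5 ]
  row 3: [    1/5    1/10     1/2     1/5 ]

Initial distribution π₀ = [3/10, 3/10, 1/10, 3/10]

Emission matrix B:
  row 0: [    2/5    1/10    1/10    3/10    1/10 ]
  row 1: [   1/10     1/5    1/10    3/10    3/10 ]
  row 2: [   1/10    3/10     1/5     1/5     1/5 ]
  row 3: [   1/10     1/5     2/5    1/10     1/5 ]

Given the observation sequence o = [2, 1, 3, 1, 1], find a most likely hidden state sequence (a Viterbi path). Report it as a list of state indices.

path = [3, 2, 0, 2, 2]

t=0: δ = [3.000e-02, 3.000e-02, 2.000e-02, 1.200e-01]  (obs o_0=2)
t=1: δ = [2.400e-03, 2.400e-03, 1.800e-02, 4.800e-03]  ψ = [3, 3, 3, 3]  (obs o_1=1)
t=2: δ = [2.160e-03, 1.080e-03, 7.200e-04, 3.600e-04]  ψ = [2, 2, 2, 2]  (obs o_2=3)
t=3: δ = [6.480e-05, 8.640e-05, 2.592e-04, 6.480e-05]  ψ = [0, 0, 0, 1]  (obs o_3=1)
t=4: δ = [1.037e-05, 1.037e-05, 1.555e-05, 1.037e-05]  ψ = [2, 2, 2, 2]  (obs o_4=1)
backtrack: best end state = 2; path = [3, 2, 0, 2, 2]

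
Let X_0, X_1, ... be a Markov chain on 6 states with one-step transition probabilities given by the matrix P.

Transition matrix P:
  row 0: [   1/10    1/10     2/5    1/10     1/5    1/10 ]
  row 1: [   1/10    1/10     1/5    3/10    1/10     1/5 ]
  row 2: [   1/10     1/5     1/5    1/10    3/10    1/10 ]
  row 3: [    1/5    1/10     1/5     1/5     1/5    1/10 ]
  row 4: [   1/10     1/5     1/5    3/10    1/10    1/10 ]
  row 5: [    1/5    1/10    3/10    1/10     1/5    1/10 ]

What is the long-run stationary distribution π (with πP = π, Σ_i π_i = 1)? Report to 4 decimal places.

Balance equations π_j = Σ_i π_i·P[i][j]:
  π_0 = 1/10·π_0 + 1/10·π_1 + 1/10·π_2 + 1/5·π_3 + 1/10·π_4 + 1/5·π_5
  π_1 = 1/10·π_0 + 1/10·π_1 + 1/5·π_2 + 1/10·π_3 + 1/5·π_4 + 1/10·π_5
  π_2 = 2/5·π_0 + 1/5·π_1 + 1/5·π_2 + 1/5·π_3 + 1/5·π_4 + 3/10·π_5
  π_3 = 1/10·π_0 + 3/10·π_1 + 1/10·π_2 + 1/5·π_3 + 3/10·π_4 + 1/10·π_5
  π_4 = 1/5·π_0 + 1/10·π_1 + 3/10·π_2 + 1/5·π_3 + 1/10·π_4 + 1/5·π_5
  normalize: π_0 + π_1 + π_2 + π_3 + π_4 + π_5 = 1
Solving the linear system gives exactly π = [23/177, 278/1947, 1849/7788, 721/3894, 1483/7788, 445/3894].

π = [0.1299, 0.1428, 0.2374, 0.1852, 0.1904, 0.1143]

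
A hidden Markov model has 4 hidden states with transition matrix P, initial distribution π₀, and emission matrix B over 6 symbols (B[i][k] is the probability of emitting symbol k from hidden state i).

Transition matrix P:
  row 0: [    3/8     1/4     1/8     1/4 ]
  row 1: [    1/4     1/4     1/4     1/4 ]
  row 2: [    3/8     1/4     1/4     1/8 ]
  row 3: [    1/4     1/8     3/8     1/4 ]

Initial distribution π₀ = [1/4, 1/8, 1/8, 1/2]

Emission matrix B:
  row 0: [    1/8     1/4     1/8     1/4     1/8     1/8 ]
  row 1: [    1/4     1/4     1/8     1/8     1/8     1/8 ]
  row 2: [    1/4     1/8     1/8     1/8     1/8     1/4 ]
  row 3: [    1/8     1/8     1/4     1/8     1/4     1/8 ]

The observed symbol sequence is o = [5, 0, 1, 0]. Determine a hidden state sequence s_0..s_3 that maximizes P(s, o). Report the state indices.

path = [3, 2, 0, 1]

t=0: δ = [3.125e-02, 1.562e-02, 3.125e-02, 6.250e-02]  (obs o_0=5)
t=1: δ = [1.953e-03, 1.953e-03, 5.859e-03, 1.953e-03]  ψ = [3, 0, 3, 3]  (obs o_1=0)
t=2: δ = [5.493e-04, 3.662e-04, 1.831e-04, 9.155e-05]  ψ = [2, 2, 2, 2]  (obs o_2=1)
t=3: δ = [2.575e-05, 3.433e-05, 2.289e-05, 1.717e-05]  ψ = [0, 0, 1, 0]  (obs o_3=0)
backtrack: best end state = 1; path = [3, 2, 0, 1]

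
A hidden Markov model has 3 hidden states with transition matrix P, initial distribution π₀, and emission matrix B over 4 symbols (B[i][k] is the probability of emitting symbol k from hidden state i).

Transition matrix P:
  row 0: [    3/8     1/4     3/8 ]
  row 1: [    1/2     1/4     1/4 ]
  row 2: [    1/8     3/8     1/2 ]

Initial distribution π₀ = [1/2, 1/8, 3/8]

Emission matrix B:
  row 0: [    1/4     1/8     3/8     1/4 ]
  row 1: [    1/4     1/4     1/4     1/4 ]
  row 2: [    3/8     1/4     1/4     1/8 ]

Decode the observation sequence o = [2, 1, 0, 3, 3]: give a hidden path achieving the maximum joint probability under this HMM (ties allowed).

t=0: δ = [1.875e-01, 3.125e-02, 9.375e-02]  (obs o_0=2)
t=1: δ = [8.789e-03, 1.172e-02, 1.758e-02]  ψ = [0, 0, 0]  (obs o_1=1)
t=2: δ = [1.465e-03, 1.648e-03, 3.296e-03]  ψ = [1, 2, 2]  (obs o_2=0)
t=3: δ = [2.060e-04, 3.090e-04, 2.060e-04]  ψ = [1, 2, 2]  (obs o_3=3)
t=4: δ = [3.862e-05, 1.931e-05, 1.287e-05]  ψ = [1, 1, 2]  (obs o_4=3)
backtrack: best end state = 0; path = [0, 2, 2, 1, 0]

path = [0, 2, 2, 1, 0]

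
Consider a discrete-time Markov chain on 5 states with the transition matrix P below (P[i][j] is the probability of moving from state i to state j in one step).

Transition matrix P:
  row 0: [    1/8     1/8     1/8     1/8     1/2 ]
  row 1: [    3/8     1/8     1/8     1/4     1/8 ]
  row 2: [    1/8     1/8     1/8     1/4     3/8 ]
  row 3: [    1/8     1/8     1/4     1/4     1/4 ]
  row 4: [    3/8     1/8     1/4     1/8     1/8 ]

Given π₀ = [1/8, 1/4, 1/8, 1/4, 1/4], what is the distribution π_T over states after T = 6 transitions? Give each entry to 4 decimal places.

π = [0.2258, 0.1250, 0.1831, 0.1869, 0.2791]

t=0: π = [0.1250, 0.2500, 0.1250, 0.2500, 0.2500]
t=1: π = [0.2500, 0.1250, 0.1875, 0.2031, 0.2344]
t=2: π = [0.2148, 0.1250, 0.1797, 0.1895, 0.2910]
t=3: π = [0.2290, 0.1250, 0.1851, 0.1868, 0.2742]
t=4: π = [0.2248, 0.1250, 0.1826, 0.1871, 0.2805]
t=5: π = [0.2264, 0.1250, 0.1834, 0.1868, 0.2783]
t=6: π = [0.2258, 0.1250, 0.1831, 0.1869, 0.2791]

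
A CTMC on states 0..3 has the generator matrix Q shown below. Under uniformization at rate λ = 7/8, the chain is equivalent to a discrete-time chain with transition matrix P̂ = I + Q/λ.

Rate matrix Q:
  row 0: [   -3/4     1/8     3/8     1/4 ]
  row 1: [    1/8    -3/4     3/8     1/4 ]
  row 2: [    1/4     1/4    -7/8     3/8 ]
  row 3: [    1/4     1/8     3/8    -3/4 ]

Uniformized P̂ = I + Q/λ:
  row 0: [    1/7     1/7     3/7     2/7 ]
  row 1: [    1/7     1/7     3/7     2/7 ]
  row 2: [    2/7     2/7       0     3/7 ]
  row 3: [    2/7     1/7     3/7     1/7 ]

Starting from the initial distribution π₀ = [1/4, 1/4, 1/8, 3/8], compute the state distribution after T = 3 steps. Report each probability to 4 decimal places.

t=0: π = [0.2500, 0.2500, 0.1250, 0.3750]
t=1: π = [0.2143, 0.1607, 0.3750, 0.2500]
t=2: π = [0.2321, 0.1964, 0.2679, 0.3036]
t=3: π = [0.2245, 0.1811, 0.3138, 0.2806]

π = [0.2245, 0.1811, 0.3138, 0.2806]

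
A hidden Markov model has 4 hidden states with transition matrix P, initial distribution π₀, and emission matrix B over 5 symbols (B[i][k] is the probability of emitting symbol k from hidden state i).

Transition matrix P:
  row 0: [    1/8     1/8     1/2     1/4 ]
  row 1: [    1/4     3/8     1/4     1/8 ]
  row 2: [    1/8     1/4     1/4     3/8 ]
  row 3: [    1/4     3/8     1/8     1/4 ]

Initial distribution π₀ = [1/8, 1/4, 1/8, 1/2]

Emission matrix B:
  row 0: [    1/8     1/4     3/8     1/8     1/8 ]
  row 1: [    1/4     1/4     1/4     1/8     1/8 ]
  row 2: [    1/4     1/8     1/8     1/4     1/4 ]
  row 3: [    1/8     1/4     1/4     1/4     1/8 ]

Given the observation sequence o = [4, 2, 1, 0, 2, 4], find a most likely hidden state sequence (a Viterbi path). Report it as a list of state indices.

t=0: δ = [1.562e-02, 3.125e-02, 3.125e-02, 6.250e-02]  (obs o_0=4)
t=1: δ = [5.859e-03, 5.859e-03, 9.766e-04, 3.906e-03]  ψ = [3, 3, 0, 3]  (obs o_1=2)
t=2: δ = [3.662e-04, 5.493e-04, 3.662e-04, 3.662e-04]  ψ = [1, 1, 0, 0]  (obs o_2=1)
t=3: δ = [1.717e-05, 5.150e-05, 4.578e-05, 1.717e-05]  ψ = [1, 1, 0, 2]  (obs o_3=0)
t=4: δ = [4.828e-06, 4.828e-06, 1.609e-06, 4.292e-06]  ψ = [1, 1, 1, 2]  (obs o_4=2)
t=5: δ = [1.509e-07, 2.263e-07, 6.035e-07, 1.509e-07]  ψ = [1, 1, 0, 0]  (obs o_5=4)
backtrack: best end state = 2; path = [3, 1, 1, 1, 0, 2]

path = [3, 1, 1, 1, 0, 2]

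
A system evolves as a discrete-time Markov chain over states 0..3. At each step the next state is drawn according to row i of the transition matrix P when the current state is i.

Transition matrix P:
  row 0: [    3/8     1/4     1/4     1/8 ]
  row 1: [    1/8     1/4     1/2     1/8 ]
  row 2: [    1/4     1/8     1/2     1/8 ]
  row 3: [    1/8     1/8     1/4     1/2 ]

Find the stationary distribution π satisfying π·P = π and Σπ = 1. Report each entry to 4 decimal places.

π = [0.2320, 0.1760, 0.3920, 0.2000]

Balance equations π_j = Σ_i π_i·P[i][j]:
  π_0 = 3/8·π_0 + 1/8·π_1 + 1/4·π_2 + 1/8·π_3
  π_1 = 1/4·π_0 + 1/4·π_1 + 1/8·π_2 + 1/8·π_3
  π_2 = 1/4·π_0 + 1/2·π_1 + 1/2·π_2 + 1/4·π_3
  normalize: π_0 + π_1 + π_2 + π_3 = 1
Solving the linear system gives exactly π = [29/125, 22/125, 49/125, 1/5].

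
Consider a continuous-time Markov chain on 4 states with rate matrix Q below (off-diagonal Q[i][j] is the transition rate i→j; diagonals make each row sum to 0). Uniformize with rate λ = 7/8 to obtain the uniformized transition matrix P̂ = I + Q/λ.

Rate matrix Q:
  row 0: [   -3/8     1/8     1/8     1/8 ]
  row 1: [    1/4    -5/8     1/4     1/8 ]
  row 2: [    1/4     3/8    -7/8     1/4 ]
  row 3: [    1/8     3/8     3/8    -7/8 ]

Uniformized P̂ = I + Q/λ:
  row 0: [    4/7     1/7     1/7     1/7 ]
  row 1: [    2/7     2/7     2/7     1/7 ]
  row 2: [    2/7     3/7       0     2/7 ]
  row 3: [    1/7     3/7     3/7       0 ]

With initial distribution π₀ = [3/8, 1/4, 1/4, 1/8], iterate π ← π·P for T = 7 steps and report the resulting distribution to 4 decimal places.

π = [0.3701, 0.2825, 0.1977, 0.1497]

t=0: π = [0.3750, 0.2500, 0.2500, 0.1250]
t=1: π = [0.3750, 0.2857, 0.1786, 0.1607]
t=2: π = [0.3699, 0.2806, 0.2041, 0.1454]
t=3: π = [0.3706, 0.2828, 0.1953, 0.1512]
t=4: π = [0.3700, 0.2823, 0.1986, 0.1492]
t=5: π = [0.3701, 0.2825, 0.1974, 0.1499]
t=6: π = [0.3700, 0.2825, 0.1978, 0.1496]
t=7: π = [0.3701, 0.2825, 0.1977, 0.1497]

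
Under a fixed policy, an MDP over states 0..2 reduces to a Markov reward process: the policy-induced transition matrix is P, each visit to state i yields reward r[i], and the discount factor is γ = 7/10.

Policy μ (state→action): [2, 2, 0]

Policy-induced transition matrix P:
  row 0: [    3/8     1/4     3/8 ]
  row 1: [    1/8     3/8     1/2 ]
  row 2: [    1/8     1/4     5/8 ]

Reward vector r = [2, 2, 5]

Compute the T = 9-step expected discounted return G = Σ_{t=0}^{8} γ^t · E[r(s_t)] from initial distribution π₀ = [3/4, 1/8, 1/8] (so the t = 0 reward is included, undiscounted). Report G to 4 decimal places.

G = 10.0600

t=0: π = [0.7500, 0.1250, 0.1250], E[r] = 2.3750, γ^t·E[r] = 2.375000, running G = 2.375000
t=1: π = [0.3125, 0.2656, 0.4219], E[r] = 3.2656, γ^t·E[r] = 2.285938, running G = 4.660938
t=2: π = [0.2031, 0.2832, 0.5137], E[r] = 3.5410, γ^t·E[r] = 1.735098, running G = 6.396035
t=3: π = [0.1758, 0.2854, 0.5388], E[r] = 3.6165, γ^t·E[r] = 1.240444, running G = 7.636479
t=4: π = [0.1689, 0.2857, 0.5454], E[r] = 3.6361, γ^t·E[r] = 0.873037, running G = 8.509516
t=5: π = [0.1672, 0.2857, 0.5471], E[r] = 3.6412, γ^t·E[r] = 0.611970, running G = 9.121486
t=6: π = [0.1668, 0.2857, 0.5475], E[r] = 3.6424, γ^t·E[r] = 0.428528, running G = 9.550015
t=7: π = [0.1667, 0.2857, 0.5476], E[r] = 3.6428, γ^t·E[r] = 0.299996, running G = 9.850011
t=8: π = [0.1667, 0.2857, 0.5476], E[r] = 3.6428, γ^t·E[r] = 0.210002, running G = 10.060013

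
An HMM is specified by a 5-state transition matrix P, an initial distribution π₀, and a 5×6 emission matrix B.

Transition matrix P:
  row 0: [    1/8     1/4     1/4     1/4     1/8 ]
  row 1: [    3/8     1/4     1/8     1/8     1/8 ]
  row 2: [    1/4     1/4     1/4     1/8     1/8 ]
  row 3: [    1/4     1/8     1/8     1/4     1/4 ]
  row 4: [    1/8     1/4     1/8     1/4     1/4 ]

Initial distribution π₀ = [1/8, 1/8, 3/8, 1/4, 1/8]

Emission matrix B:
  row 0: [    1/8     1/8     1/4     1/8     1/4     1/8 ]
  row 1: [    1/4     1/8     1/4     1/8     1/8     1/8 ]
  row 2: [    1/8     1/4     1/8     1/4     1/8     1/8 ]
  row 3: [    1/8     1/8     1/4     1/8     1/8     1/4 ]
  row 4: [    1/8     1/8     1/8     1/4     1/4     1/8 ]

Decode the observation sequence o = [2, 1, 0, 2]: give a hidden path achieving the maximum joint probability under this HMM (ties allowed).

t=0: δ = [3.125e-02, 3.125e-02, 4.688e-02, 6.250e-02, 1.562e-02]  (obs o_0=2)
t=1: δ = [1.953e-03, 1.465e-03, 2.930e-03, 1.953e-03, 1.953e-03]  ψ = [3, 2, 2, 3, 3]  (obs o_1=1)
t=2: δ = [9.155e-05, 1.831e-04, 9.155e-05, 6.104e-05, 6.104e-05]  ψ = [2, 2, 2, 0, 3]  (obs o_2=0)
t=3: δ = [1.717e-05, 1.144e-05, 2.861e-06, 5.722e-06, 2.861e-06]  ψ = [1, 1, 0, 0, 1]  (obs o_3=2)
backtrack: best end state = 0; path = [2, 2, 1, 0]

path = [2, 2, 1, 0]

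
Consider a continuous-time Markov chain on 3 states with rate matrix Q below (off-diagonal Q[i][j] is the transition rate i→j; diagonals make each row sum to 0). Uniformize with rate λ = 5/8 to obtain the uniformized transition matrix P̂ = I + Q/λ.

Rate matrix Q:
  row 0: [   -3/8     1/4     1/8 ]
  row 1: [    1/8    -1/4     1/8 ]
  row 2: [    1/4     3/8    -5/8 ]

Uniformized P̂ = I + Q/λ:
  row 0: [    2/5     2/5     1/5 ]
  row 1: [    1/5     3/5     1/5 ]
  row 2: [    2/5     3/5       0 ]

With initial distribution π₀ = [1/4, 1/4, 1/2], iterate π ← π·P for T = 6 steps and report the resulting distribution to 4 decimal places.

π = [0.2917, 0.5416, 0.1667]

t=0: π = [0.2500, 0.2500, 0.5000]
t=1: π = [0.3500, 0.5500, 0.1000]
t=2: π = [0.2900, 0.5300, 0.1800]
t=3: π = [0.2940, 0.5420, 0.1640]
t=4: π = [0.2916, 0.5412, 0.1672]
t=5: π = [0.2918, 0.5417, 0.1666]
t=6: π = [0.2917, 0.5416, 0.1667]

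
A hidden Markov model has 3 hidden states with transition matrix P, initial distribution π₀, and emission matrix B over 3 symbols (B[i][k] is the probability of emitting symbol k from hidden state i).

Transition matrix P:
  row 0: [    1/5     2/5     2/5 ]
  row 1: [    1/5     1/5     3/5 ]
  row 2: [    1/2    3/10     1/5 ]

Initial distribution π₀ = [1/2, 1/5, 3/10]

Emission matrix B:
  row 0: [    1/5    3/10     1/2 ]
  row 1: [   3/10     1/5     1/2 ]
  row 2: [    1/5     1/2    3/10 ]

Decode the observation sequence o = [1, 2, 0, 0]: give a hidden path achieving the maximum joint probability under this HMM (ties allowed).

t=0: δ = [1.500e-01, 4.000e-02, 1.500e-01]  (obs o_0=1)
t=1: δ = [3.750e-02, 3.000e-02, 1.800e-02]  ψ = [2, 0, 0]  (obs o_1=2)
t=2: δ = [1.800e-03, 4.500e-03, 3.600e-03]  ψ = [2, 0, 1]  (obs o_2=0)
t=3: δ = [3.600e-04, 3.240e-04, 5.400e-04]  ψ = [2, 2, 1]  (obs o_3=0)
backtrack: best end state = 2; path = [2, 0, 1, 2]

path = [2, 0, 1, 2]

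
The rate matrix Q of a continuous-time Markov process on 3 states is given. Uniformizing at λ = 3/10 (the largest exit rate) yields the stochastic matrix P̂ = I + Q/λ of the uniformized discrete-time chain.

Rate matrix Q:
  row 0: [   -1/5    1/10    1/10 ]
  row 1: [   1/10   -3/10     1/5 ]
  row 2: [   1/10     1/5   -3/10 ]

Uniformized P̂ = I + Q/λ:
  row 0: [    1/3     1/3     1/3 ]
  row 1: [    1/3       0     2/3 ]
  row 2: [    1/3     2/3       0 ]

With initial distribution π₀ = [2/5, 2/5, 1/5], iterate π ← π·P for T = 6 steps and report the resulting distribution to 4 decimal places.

t=0: π = [0.4000, 0.4000, 0.2000]
t=1: π = [0.3333, 0.2667, 0.4000]
t=2: π = [0.3333, 0.3778, 0.2889]
t=3: π = [0.3333, 0.3037, 0.3630]
t=4: π = [0.3333, 0.3531, 0.3136]
t=5: π = [0.3333, 0.3202, 0.3465]
t=6: π = [0.3333, 0.3421, 0.3246]

π = [0.3333, 0.3421, 0.3246]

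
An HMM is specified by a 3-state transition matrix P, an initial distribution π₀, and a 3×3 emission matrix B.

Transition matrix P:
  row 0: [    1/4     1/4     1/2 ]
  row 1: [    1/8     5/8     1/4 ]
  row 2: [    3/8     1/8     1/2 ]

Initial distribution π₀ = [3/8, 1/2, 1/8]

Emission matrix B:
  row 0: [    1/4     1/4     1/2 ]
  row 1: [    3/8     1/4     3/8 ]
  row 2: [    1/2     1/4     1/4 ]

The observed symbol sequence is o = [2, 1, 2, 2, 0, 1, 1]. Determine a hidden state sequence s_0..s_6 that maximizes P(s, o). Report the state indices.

path = [1, 1, 1, 1, 1, 1, 1]

t=0: δ = [1.875e-01, 1.875e-01, 3.125e-02]  (obs o_0=2)
t=1: δ = [1.172e-02, 2.930e-02, 2.344e-02]  ψ = [0, 1, 0]  (obs o_1=1)
t=2: δ = [4.395e-03, 6.866e-03, 2.930e-03]  ψ = [2, 1, 2]  (obs o_2=2)
t=3: δ = [5.493e-04, 1.609e-03, 5.493e-04]  ψ = [0, 1, 0]  (obs o_3=2)
t=4: δ = [5.150e-05, 3.772e-04, 2.012e-04]  ψ = [2, 1, 1]  (obs o_4=0)
t=5: δ = [1.886e-05, 5.894e-05, 2.515e-05]  ψ = [2, 1, 2]  (obs o_5=1)
t=6: δ = [2.357e-06, 9.209e-06, 3.683e-06]  ψ = [2, 1, 1]  (obs o_6=1)
backtrack: best end state = 1; path = [1, 1, 1, 1, 1, 1, 1]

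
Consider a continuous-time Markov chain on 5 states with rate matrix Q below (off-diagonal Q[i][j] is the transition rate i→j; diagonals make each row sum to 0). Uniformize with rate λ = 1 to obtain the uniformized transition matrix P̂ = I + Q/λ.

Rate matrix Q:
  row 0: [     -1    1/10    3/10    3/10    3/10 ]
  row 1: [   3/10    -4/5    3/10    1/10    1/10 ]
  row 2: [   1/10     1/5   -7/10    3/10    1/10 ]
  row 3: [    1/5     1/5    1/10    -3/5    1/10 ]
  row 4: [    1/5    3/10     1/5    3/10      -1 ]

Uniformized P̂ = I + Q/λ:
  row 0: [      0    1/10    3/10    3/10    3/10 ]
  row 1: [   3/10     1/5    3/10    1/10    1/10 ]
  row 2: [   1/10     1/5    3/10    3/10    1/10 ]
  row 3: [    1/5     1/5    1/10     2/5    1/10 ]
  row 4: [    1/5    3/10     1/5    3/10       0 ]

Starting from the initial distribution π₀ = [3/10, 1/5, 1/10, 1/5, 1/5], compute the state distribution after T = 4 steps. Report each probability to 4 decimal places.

π = [0.1637, 0.1958, 0.2300, 0.2899, 0.1206]

t=0: π = [0.3000, 0.2000, 0.1000, 0.2000, 0.2000]
t=1: π = [0.1500, 0.1900, 0.2400, 0.2800, 0.1400]
t=2: π = [0.1650, 0.1990, 0.2300, 0.2900, 0.1160]
t=3: π = [0.1639, 0.1951, 0.2304, 0.2892, 0.1214]
t=4: π = [0.1637, 0.1958, 0.2300, 0.2899, 0.1206]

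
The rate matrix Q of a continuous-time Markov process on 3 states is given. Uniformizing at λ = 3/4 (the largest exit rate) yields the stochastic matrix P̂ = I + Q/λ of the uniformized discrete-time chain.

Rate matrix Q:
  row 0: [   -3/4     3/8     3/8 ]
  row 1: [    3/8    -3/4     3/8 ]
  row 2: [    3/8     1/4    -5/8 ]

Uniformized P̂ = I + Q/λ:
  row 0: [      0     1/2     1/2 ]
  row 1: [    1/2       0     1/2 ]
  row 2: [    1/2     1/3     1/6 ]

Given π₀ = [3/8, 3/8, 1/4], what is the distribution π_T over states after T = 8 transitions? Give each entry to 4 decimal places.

π = [0.3335, 0.2915, 0.3750]

t=0: π = [0.3750, 0.3750, 0.2500]
t=1: π = [0.3125, 0.2708, 0.4167]
t=2: π = [0.3438, 0.2951, 0.3611]
t=3: π = [0.3281, 0.2922, 0.3796]
t=4: π = [0.3359, 0.2906, 0.3735]
t=5: π = [0.3320, 0.2925, 0.3755]
t=6: π = [0.3340, 0.2912, 0.3748]
t=7: π = [0.3330, 0.2919, 0.3751]
t=8: π = [0.3335, 0.2915, 0.3750]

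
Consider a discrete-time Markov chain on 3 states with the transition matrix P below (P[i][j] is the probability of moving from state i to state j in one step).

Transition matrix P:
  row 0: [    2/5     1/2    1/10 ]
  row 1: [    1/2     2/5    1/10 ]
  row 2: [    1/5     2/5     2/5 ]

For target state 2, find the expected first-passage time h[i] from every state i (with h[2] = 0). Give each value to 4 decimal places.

h = [10.0000, 10.0000, 0.0000]

First-step conditioning: h[2] = 0; for i ≠ 2, h[i] = 1 + Σ_k P[i][k]·h[k].
  h[0] = 1 + 2/5·h[0] + 1/2·h[1]
  h[1] = 1 + 1/2·h[0] + 2/5·h[1]
Solving the 2×2 linear system over states ≠ 2 gives exactly h = [10, 10, 0] (h[2] = 0 is the target).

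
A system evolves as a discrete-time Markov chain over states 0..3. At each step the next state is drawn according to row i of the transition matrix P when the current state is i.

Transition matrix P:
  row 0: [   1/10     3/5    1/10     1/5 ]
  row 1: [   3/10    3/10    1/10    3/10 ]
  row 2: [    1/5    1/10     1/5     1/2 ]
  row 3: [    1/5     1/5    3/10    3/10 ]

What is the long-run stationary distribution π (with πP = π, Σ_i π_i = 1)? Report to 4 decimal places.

Balance equations π_j = Σ_i π_i·P[i][j]:
  π_0 = 1/10·π_0 + 3/10·π_1 + 1/5·π_2 + 1/5·π_3
  π_1 = 3/5·π_0 + 3/10·π_1 + 1/10·π_2 + 1/5·π_3
  π_2 = 1/10·π_0 + 1/10·π_1 + 1/5·π_2 + 3/10·π_3
  normalize: π_0 + π_1 + π_2 + π_3 = 1
Solving the linear system gives exactly π = [213/1021, 301/1021, 185/1021, 322/1021].

π = [0.2086, 0.2948, 0.1812, 0.3154]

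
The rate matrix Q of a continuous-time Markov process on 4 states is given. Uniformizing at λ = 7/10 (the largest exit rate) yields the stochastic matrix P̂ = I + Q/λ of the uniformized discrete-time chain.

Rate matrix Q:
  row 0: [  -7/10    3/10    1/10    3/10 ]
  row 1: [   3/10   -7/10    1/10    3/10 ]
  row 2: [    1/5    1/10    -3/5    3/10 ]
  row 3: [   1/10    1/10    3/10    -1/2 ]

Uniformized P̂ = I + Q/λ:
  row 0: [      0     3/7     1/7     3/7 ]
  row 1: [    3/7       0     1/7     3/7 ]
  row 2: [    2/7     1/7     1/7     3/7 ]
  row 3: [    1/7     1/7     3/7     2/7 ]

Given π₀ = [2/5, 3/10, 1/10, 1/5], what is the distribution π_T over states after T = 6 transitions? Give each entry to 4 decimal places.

t=0: π = [0.4000, 0.3000, 0.1000, 0.2000]
t=1: π = [0.1857, 0.2143, 0.2000, 0.4000]
t=2: π = [0.2061, 0.1653, 0.2571, 0.3714]
t=3: π = [0.1974, 0.1781, 0.2490, 0.3755]
t=4: π = [0.2011, 0.1738, 0.2501, 0.3749]
t=5: π = [0.1995, 0.1755, 0.2500, 0.3750]
t=6: π = [0.2002, 0.1748, 0.2500, 0.3750]

π = [0.2002, 0.1748, 0.2500, 0.3750]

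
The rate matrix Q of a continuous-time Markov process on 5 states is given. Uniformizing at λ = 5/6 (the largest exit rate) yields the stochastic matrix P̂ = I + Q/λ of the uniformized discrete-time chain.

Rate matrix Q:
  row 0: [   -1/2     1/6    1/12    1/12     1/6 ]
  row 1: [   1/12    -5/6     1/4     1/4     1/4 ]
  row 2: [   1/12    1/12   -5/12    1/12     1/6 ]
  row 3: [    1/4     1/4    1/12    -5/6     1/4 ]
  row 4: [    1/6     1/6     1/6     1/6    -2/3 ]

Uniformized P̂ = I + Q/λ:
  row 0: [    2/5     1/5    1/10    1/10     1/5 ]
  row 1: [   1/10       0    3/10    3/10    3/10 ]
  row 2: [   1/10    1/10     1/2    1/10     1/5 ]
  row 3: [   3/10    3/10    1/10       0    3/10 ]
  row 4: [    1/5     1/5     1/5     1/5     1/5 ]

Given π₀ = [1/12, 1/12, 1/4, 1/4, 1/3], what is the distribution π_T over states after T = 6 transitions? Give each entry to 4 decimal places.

t=0: π = [0.0833, 0.0833, 0.2500, 0.2500, 0.3333]
t=1: π = [0.2083, 0.1833, 0.2500, 0.1250, 0.2333]
t=2: π = [0.2108, 0.1508, 0.2600, 0.1475, 0.2308]
t=3: π = [0.2158, 0.1586, 0.2573, 0.1385, 0.2298]
t=4: π = [0.2154, 0.1564, 0.2576, 0.1409, 0.2297]
t=5: π = [0.2158, 0.1570, 0.2573, 0.1402, 0.2297]
t=6: π = [0.2157, 0.1569, 0.2573, 0.1404, 0.2297]

π = [0.2157, 0.1569, 0.2573, 0.1404, 0.2297]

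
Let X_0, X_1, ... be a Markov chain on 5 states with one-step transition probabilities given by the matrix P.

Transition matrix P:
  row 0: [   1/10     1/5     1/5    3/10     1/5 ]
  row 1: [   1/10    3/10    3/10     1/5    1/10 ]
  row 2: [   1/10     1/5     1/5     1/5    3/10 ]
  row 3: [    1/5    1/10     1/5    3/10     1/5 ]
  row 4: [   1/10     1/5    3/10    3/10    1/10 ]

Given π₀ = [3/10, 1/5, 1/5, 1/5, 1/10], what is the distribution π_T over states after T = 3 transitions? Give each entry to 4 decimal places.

π = [0.1257, 0.1937, 0.2378, 0.2567, 0.1861]

t=0: π = [0.3000, 0.2000, 0.2000, 0.2000, 0.1000]
t=1: π = [0.1200, 0.2000, 0.2300, 0.2600, 0.1900]
t=2: π = [0.1260, 0.1940, 0.2390, 0.2570, 0.1840]
t=3: π = [0.1257, 0.1937, 0.2378, 0.2567, 0.1861]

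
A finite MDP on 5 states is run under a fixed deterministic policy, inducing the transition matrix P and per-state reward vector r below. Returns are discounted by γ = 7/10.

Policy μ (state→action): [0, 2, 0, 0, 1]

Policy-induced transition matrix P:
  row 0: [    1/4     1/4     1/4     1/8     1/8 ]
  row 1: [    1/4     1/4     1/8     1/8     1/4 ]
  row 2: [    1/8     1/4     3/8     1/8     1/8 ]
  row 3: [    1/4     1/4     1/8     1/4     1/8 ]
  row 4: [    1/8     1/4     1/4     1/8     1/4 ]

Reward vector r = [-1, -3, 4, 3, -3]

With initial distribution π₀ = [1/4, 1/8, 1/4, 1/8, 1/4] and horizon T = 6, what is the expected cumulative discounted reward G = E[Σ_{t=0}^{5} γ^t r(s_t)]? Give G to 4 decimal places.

t=0: π = [0.2500, 0.1250, 0.2500, 0.1250, 0.2500], E[r] = 0.0000, γ^t·E[r] = 0.000000, running G = 0.000000
t=1: π = [0.1875, 0.2500, 0.2500, 0.1406, 0.1719], E[r] = -0.0313, γ^t·E[r] = -0.021875, running G = -0.021875
t=2: π = [0.1973, 0.2500, 0.2324, 0.1426, 0.1777], E[r] = -0.1230, γ^t·E[r] = -0.060293, running G = -0.082168
t=3: π = [0.1987, 0.2500, 0.2300, 0.1428, 0.1785], E[r] = -0.1357, γ^t·E[r] = -0.046560, running G = -0.128728
t=4: π = [0.1989, 0.2500, 0.2296, 0.1429, 0.1786], E[r] = -0.1375, γ^t·E[r] = -0.033009, running G = -0.161737
t=5: π = [0.1990, 0.2500, 0.2296, 0.1429, 0.1786], E[r] = -0.1377, γ^t·E[r] = -0.023146, running G = -0.184883

G = -0.1849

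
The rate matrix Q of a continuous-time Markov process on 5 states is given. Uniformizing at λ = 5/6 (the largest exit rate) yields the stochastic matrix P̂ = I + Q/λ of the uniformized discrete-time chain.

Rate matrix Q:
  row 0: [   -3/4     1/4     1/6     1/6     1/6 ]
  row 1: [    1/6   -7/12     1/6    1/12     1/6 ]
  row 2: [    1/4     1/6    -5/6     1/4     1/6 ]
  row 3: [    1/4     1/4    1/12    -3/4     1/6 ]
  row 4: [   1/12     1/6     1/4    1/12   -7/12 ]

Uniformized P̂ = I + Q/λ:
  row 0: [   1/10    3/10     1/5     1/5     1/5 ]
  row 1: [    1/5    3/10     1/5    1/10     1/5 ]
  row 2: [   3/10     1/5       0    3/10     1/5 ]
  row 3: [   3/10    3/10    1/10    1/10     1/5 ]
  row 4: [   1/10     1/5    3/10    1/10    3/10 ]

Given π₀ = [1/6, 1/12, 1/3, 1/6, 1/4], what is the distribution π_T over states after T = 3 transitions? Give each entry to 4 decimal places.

π = [0.1913, 0.2602, 0.1722, 0.1541, 0.2223]

t=0: π = [0.1667, 0.0833, 0.3333, 0.1667, 0.2500]
t=1: π = [0.2083, 0.2417, 0.1417, 0.1833, 0.2250]
t=2: π = [0.1892, 0.2633, 0.1758, 0.1492, 0.2225]
t=3: π = [0.1913, 0.2602, 0.1722, 0.1541, 0.2223]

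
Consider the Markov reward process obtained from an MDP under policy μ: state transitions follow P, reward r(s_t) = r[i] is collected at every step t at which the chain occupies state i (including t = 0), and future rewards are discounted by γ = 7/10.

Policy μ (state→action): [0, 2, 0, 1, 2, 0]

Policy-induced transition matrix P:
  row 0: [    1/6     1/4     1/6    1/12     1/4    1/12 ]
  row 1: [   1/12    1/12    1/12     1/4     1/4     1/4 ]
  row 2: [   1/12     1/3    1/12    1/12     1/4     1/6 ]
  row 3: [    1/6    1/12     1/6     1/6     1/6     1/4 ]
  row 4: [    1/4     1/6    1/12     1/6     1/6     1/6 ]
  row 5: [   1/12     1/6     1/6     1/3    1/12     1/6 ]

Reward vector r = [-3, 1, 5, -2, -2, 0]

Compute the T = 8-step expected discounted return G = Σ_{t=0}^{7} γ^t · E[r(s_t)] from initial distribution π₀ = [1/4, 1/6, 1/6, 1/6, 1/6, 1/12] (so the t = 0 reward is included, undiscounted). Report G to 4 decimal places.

G = -1.2278

t=0: π = [0.2500, 0.1667, 0.1667, 0.1667, 0.1667, 0.0833], E[r] = -0.4167, γ^t·E[r] = -0.416667, running G = -0.416667
t=1: π = [0.1458, 0.1875, 0.1250, 0.1597, 0.2083, 0.1736], E[r] = -0.3611, γ^t·E[r] = -0.252778, running G = -0.669444
t=2: π = [0.1435, 0.1707, 0.1233, 0.1887, 0.1904, 0.1834], E[r] = -0.4016, γ^t·E[r] = -0.196794, running G = -0.866238
t=3: π = [0.1427, 0.1692, 0.1263, 0.1892, 0.1878, 0.1847], E[r] = -0.3817, γ^t·E[r] = -0.130908, running G = -0.997146
t=4: π = [0.1423, 0.1697, 0.1264, 0.1891, 0.1878, 0.1846], E[r] = -0.3791, γ^t·E[r] = -0.091020, running G = -1.088166
t=5: π = [0.1423, 0.1697, 0.1263, 0.1892, 0.1878, 0.1847], E[r] = -0.3794, γ^t·E[r] = -0.063765, running G = -1.151931
t=6: π = [0.1423, 0.1697, 0.1263, 0.1892, 0.1878, 0.1847], E[r] = -0.3794, γ^t·E[r] = -0.044634, running G = -1.196565
t=7: π = [0.1423, 0.1697, 0.1263, 0.1892, 0.1878, 0.1847], E[r] = -0.3794, γ^t·E[r] = -0.031242, running G = -1.227807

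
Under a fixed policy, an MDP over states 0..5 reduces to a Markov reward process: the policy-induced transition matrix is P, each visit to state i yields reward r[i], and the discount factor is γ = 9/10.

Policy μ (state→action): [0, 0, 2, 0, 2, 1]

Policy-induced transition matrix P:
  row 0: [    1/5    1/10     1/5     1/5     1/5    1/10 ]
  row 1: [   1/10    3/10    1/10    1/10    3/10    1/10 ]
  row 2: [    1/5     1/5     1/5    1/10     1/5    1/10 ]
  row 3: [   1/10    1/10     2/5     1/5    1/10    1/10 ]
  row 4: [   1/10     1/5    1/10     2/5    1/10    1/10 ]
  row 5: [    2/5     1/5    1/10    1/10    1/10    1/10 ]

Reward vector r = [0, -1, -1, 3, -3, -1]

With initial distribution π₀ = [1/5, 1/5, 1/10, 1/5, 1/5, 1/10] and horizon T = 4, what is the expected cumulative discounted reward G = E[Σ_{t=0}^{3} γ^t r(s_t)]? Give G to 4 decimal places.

t=0: π = [0.2000, 0.2000, 0.1000, 0.2000, 0.2000, 0.1000], E[r] = -0.4000, γ^t·E[r] = -0.400000, running G = -0.400000
t=1: π = [0.1600, 0.1800, 0.1900, 0.2000, 0.1700, 0.1000], E[r] = -0.3800, γ^t·E[r] = -0.342000, running G = -0.742000
t=2: π = [0.1650, 0.1820, 0.1950, 0.1870, 0.1710, 0.1000], E[r] = -0.4290, γ^t·E[r] = -0.347490, running G = -1.089490
t=3: π = [0.1660, 0.1830, 0.1921, 0.1865, 0.1724, 0.1000], E[r] = -0.4328, γ^t·E[r] = -0.315511, running G = -1.405001

G = -1.4050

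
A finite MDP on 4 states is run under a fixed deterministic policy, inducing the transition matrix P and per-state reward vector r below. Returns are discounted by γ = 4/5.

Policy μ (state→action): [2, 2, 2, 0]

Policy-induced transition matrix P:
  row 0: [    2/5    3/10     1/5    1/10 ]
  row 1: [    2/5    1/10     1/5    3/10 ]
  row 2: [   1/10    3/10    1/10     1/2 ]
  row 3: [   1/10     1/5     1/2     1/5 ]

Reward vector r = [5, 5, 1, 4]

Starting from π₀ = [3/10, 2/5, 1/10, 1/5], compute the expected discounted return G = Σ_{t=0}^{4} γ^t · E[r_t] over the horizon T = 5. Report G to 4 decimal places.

t=0: π = [0.3000, 0.4000, 0.1000, 0.2000], E[r] = 4.4000, γ^t·E[r] = 4.400000, running G = 4.400000
t=1: π = [0.3100, 0.2000, 0.2500, 0.2400], E[r] = 3.7600, γ^t·E[r] = 3.008000, running G = 7.408000
t=2: π = [0.2530, 0.2360, 0.2470, 0.2640], E[r] = 3.7480, γ^t·E[r] = 2.398720, running G = 9.806720
t=3: π = [0.2467, 0.2264, 0.2545, 0.2724], E[r] = 3.7096, γ^t·E[r] = 1.899315, running G = 11.706035
t=4: π = [0.2419, 0.2275, 0.2563, 0.2743], E[r] = 3.7006, γ^t·E[r] = 1.515766, running G = 13.221801

G = 13.2218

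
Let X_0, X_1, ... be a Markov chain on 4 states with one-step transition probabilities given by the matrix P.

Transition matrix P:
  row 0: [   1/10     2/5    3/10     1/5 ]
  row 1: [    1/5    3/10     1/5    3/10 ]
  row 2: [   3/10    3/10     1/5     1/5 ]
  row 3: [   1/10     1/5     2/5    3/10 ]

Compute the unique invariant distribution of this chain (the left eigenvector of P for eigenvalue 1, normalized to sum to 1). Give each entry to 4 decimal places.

Balance equations π_j = Σ_i π_i·P[i][j]:
  π_0 = 1/10·π_0 + 1/5·π_1 + 3/10·π_2 + 1/10·π_3
  π_1 = 2/5·π_0 + 3/10·π_1 + 3/10·π_2 + 1/5·π_3
  π_2 = 3/10·π_0 + 1/5·π_1 + 1/5·π_2 + 2/5·π_3
  normalize: π_0 + π_1 + π_2 + π_3 = 1
Solving the linear system gives exactly π = [202/1103, 323/1103, 297/1103, 281/1103].

π = [0.1831, 0.2928, 0.2693, 0.2548]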